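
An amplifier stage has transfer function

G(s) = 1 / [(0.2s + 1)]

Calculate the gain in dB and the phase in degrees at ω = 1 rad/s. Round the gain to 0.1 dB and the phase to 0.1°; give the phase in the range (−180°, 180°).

-0.2 dB, -11.3°

At ω = 1 rad/s:
pole (1 + j1·0.2) = 1 + j0.2 → |·| ≈ 1.0198, ∠ ≈ 11.31°
|G| = 1 · 1 / (1.0198) ≈ 0.98058
Gain = 20 log₁₀(0.98058) ≈ -0.17 dB
∠G = (0°) − (11.31°) = -11.31°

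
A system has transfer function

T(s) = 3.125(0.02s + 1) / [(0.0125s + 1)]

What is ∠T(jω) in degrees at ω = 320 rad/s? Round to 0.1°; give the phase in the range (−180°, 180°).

5.2°

At ω = 320 rad/s:
zero (1 + j320·0.02) = 1 + j6.4 → |·| ≈ 6.4777, ∠ ≈ 81.12°
pole (1 + j320·0.0125) = 1 + j4 → |·| ≈ 4.1231, ∠ ≈ 75.96°
∠T = (81.12°) − (75.96°) = 5.16°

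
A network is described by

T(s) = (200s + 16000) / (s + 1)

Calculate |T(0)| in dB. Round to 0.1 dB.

T(0) = 16000 / 1 = 16000
20 log₁₀(16000) ≈ 84.08 dB

84.1 dB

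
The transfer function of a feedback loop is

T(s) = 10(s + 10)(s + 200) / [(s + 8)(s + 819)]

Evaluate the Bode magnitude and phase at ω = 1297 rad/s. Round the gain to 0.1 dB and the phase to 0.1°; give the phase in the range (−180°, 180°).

18.6 dB, 23.4°

At s = jω = j1297:
zero (s+10): 10 + j1297 → |·| = √(10²+1297²) = √1682309 ≈ 1297, ∠ = arctan(1297/10) ≈ 89.56°
zero (s+200): 200 + j1297 → |·| = √(200²+1297²) = √1722209 ≈ 1312.3, ∠ = arctan(1297/200) ≈ 81.23°
pole (s+8): 8 + j1297 → |·| = √(8²+1297²) = √1682273 ≈ 1297, ∠ = arctan(1297/8) ≈ 89.65°
pole (s+819): 819 + j1297 → |·| = √(819²+1297²) = √2352970 ≈ 1533.9, ∠ = arctan(1297/819) ≈ 57.73°
|T| = 10 · 1.7021e+06 / 1.9895e+06 ≈ 8.5554
Gain = 20 log₁₀(8.5554) ≈ 18.64 dB
∠T = 170.79° − 147.38° = 23.41°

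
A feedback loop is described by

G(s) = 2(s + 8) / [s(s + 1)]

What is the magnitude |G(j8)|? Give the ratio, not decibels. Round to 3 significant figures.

At s = jω = j8:
zero (s+8): 8 + j8 → |·| = √(8²+8²) = √128 ≈ 11.314, ∠ = arctan(8/8) ≈ 45.00°
pole (s+1): 1 + j8 → |·| = √(1²+8²) = √65 ≈ 8.0623, ∠ = arctan(8/1) ≈ 82.87°
pole at origin: |s| = 8, ∠ = 90.00° (in denominator)
|G| = 2 · 11.314 / 64.498 ≈ 0.35083

0.351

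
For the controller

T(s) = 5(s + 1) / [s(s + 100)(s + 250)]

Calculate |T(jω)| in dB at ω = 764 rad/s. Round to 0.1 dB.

-101.9 dB

At s = jω = j764:
zero (s+1): 1 + j764 → |·| = √(1²+764²) = √583697 ≈ 764, ∠ = arctan(764/1) ≈ 89.93°
pole (s+100): 100 + j764 → |·| = √(100²+764²) = √593696 ≈ 770.52, ∠ = arctan(764/100) ≈ 82.54°
pole (s+250): 250 + j764 → |·| = √(250²+764²) = √646196 ≈ 803.86, ∠ = arctan(764/250) ≈ 71.88°
pole at origin: |s| = 764, ∠ = 90.00° (in denominator)
|T| = 5 · 764 / 4.7321e+08 ≈ 8.0725e-06
Gain = 20 log₁₀(8.0725e-06) ≈ -101.86 dB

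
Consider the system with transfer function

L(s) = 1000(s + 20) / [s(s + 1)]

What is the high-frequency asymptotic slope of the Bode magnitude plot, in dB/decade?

-20 dB/decade

Each pole contributes −20 dB/decade at high frequency; each zero contributes +20 dB/decade.
Net: 1 zero(s) − 2 pole(s) → -20 dB/decade.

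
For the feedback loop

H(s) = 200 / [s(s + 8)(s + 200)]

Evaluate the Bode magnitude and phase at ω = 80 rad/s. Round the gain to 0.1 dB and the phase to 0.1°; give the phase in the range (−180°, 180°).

At s = jω = j80:
pole (s+8): 8 + j80 → |·| = √(8²+80²) = √6464 ≈ 80.399, ∠ = arctan(80/8) ≈ 84.29°
pole (s+200): 200 + j80 → |·| = √(200²+80²) = √46400 ≈ 215.41, ∠ = arctan(80/200) ≈ 21.80°
pole at origin: |s| = 80, ∠ = 90.00° (in denominator)
|H| = 200 / 1.3855e+06 ≈ 0.00014435
Gain = 20 log₁₀(0.00014435) ≈ -76.81 dB
∠H = 0.00° − 196.09° = -196.09° ≡ 163.91° (principal value)

-76.8 dB, 163.9°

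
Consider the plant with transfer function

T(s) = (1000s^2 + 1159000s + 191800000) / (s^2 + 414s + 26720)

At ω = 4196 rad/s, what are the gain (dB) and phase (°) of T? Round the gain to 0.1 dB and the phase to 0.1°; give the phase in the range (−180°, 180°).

60.2 dB, -10.0°

Substitute s = j4196:
Numerator: 1000(j4196)^2 + 1159000(j4196) + 191800000 = -17414616000 + j4863164000
Denominator: (j4196)^2 + 414(j4196) + 26720 = -17579696 + j1737144
|N| = √(17414616000² + 4863164000²) ≈ 1.8081e+10, ∠N ≈ 164.40°
|D| = √(17579696² + 1737144²) ≈ 1.7665e+07, ∠D ≈ 174.36°
|T| = 1.8081e+10 / 1.7665e+07 ≈ 1023.5
Gain = 20 log₁₀(1023.5) ≈ 60.20 dB
∠T = 164.40° − 174.36° = -9.96°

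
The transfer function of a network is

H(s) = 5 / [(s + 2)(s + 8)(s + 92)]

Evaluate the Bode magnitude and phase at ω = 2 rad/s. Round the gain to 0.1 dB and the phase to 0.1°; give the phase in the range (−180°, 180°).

-52.7 dB, -60.3°

At s = jω = j2:
pole (s+2): 2 + j2 → |·| = √(2²+2²) = √8 ≈ 2.8284, ∠ = arctan(2/2) ≈ 45.00°
pole (s+8): 8 + j2 → |·| = √(8²+2²) = √68 ≈ 8.2462, ∠ = arctan(2/8) ≈ 14.04°
pole (s+92): 92 + j2 → |·| = √(92²+2²) = √8468 ≈ 92.022, ∠ = arctan(2/92) ≈ 1.25°
|H| = 5 / 2146.3 ≈ 0.0023296
Gain = 20 log₁₀(0.0023296) ≈ -52.65 dB
∠H = 0.00° − 60.29° = -60.29°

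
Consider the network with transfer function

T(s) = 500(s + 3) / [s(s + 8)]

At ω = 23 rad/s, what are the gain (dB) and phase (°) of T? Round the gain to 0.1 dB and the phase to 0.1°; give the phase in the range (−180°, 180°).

At s = jω = j23:
zero (s+3): 3 + j23 → |·| = √(3²+23²) = √538 ≈ 23.195, ∠ = arctan(23/3) ≈ 82.57°
pole (s+8): 8 + j23 → |·| = √(8²+23²) = √593 ≈ 24.352, ∠ = arctan(23/8) ≈ 70.82°
pole at origin: |s| = 23, ∠ = 90.00° (in denominator)
|T| = 500 · 23.195 / 560.1 ≈ 20.706
Gain = 20 log₁₀(20.706) ≈ 26.32 dB
∠T = 82.57° − 160.82° = -78.25°

26.3 dB, -78.3°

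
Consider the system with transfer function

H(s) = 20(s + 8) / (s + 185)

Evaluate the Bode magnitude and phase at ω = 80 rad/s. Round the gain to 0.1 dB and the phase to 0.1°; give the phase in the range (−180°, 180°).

At s = jω = j80:
zero (s+8): 8 + j80 → |·| = √(8²+80²) = √6464 ≈ 80.399, ∠ = arctan(80/8) ≈ 84.29°
pole (s+185): 185 + j80 → |·| = √(185²+80²) = √40625 ≈ 201.56, ∠ = arctan(80/185) ≈ 23.39°
|H| = 20 · 80.399 / 201.56 ≈ 7.9777
Gain = 20 log₁₀(7.9777) ≈ 18.04 dB
∠H = 84.29° − 23.39° = 60.90°

18.0 dB, 60.9°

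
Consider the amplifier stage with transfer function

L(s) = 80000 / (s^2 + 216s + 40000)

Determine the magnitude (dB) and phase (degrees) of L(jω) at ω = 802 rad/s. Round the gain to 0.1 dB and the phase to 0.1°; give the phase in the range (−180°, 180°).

-17.9 dB, -164.0°

At s = jω = j802:
quadratic: (j802)² + 216·j802 + 40000 = -603204 + j173232 → |·| ≈ 6.2759e+05, ∠ ≈ 163.98°
|L| = 80000 / 6.2759e+05 ≈ 0.12747
Gain = 20 log₁₀(0.12747) ≈ -17.89 dB
∠L = 0.00° − 163.98° = -163.98°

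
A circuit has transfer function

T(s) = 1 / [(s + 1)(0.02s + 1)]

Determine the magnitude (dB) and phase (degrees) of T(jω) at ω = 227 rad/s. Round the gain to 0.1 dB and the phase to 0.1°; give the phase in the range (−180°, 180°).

At ω = 227 rad/s:
pole (1 + j227·1) = 1 + j227 → |·| ≈ 227, ∠ ≈ 89.75°
pole (1 + j227·0.02) = 1 + j4.54 → |·| ≈ 4.6488, ∠ ≈ 77.58°
|T| = 1 · 1 / (227 · 4.6488) ≈ 0.00094762
Gain = 20 log₁₀(0.00094762) ≈ -60.47 dB
∠T = (0°) − (89.75° + 77.58°) = -167.33°

-60.5 dB, -167.3°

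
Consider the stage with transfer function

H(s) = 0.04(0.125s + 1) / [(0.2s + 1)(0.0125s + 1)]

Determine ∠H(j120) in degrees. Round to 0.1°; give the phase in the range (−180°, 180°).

At ω = 120 rad/s:
zero (1 + j120·0.125) = 1 + j15 → |·| ≈ 15.033, ∠ ≈ 86.19°
pole (1 + j120·0.2) = 1 + j24 → |·| ≈ 24.021, ∠ ≈ 87.61°
pole (1 + j120·0.0125) = 1 + j1.5 → |·| ≈ 1.8028, ∠ ≈ 56.31°
∠H = (86.19°) − (87.61° + 56.31°) = -57.73°

-57.7°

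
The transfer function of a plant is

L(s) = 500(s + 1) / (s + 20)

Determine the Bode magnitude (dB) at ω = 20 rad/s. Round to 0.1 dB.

At s = jω = j20:
zero (s+1): 1 + j20 → |·| = √(1²+20²) = √401 ≈ 20.025, ∠ = arctan(20/1) ≈ 87.14°
pole (s+20): 20 + j20 → |·| = √(20²+20²) = √800 ≈ 28.284, ∠ = arctan(20/20) ≈ 45.00°
|L| = 500 · 20.025 / 28.284 ≈ 354
Gain = 20 log₁₀(354) ≈ 50.98 dB

51.0 dB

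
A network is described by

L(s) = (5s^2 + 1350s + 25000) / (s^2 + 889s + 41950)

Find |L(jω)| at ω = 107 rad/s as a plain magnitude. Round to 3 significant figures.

Substitute s = j107:
Numerator: 5(j107)^2 + 1350(j107) + 25000 = -32245 + j144450
Denominator: (j107)^2 + 889(j107) + 41950 = 30501 + j95123
|N| = √(32245² + 144450²) ≈ 1.4801e+05, ∠N ≈ 102.58°
|D| = √(30501² + 95123²) ≈ 99893, ∠D ≈ 72.22°
|L| = 1.4801e+05 / 99893 ≈ 1.4817

1.48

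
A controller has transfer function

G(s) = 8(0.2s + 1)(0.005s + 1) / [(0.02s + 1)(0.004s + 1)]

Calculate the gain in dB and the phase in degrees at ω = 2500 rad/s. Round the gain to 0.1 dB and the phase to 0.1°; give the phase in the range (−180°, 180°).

At ω = 2500 rad/s:
zero (1 + j2500·0.2) = 1 + j500 → |·| ≈ 500, ∠ ≈ 89.89°
zero (1 + j2500·0.005) = 1 + j12.5 → |·| ≈ 12.54, ∠ ≈ 85.43°
pole (1 + j2500·0.02) = 1 + j50 → |·| ≈ 50.01, ∠ ≈ 88.85°
pole (1 + j2500·0.004) = 1 + j10 → |·| ≈ 10.05, ∠ ≈ 84.29°
|G| = 8 · 500 · 12.54 / (50.01 · 10.05) ≈ 99.801
Gain = 20 log₁₀(99.801) ≈ 39.98 dB
∠G = (89.89° + 85.43°) − (88.85° + 84.29°) = 2.18°

40.0 dB, 2.2°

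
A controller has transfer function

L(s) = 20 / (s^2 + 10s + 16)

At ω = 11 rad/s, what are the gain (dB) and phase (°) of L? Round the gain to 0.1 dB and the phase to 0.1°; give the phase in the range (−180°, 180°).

Substitute s = j11:
Numerator: 20 = 20 + j0
Denominator: (j11)^2 + 10(j11) + 16 = -105 + j110
|N| = √(20² + 0²) ≈ 20, ∠N ≈ 0.00°
|D| = √(105² + 110²) ≈ 152.07, ∠D ≈ 133.67°
|L| = 20 / 152.07 ≈ 0.13152
Gain = 20 log₁₀(0.13152) ≈ -17.62 dB
∠L = 0.00° − 133.67° = -133.67°

-17.6 dB, -133.7°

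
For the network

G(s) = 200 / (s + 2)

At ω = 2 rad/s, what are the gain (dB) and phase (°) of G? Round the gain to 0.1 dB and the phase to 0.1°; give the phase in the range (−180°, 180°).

At s = jω = j2:
pole (s+2): 2 + j2 → |·| = √(2²+2²) = √8 ≈ 2.8284, ∠ = arctan(2/2) ≈ 45.00°
|G| = 200 / 2.8284 ≈ 70.711
Gain = 20 log₁₀(70.711) ≈ 36.99 dB
∠G = 0.00° − 45.00° = -45.00°

37.0 dB, -45.0°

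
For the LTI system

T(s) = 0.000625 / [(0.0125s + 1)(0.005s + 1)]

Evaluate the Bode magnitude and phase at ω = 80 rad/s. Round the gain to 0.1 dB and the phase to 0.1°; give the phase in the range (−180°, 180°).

At ω = 80 rad/s:
pole (1 + j80·0.0125) = 1 + j1 → |·| ≈ 1.4142, ∠ ≈ 45.00°
pole (1 + j80·0.005) = 1 + j0.4 → |·| ≈ 1.077, ∠ ≈ 21.80°
|T| = 0.000625 · 1 / (1.4142 · 1.077) ≈ 0.00041035
Gain = 20 log₁₀(0.00041035) ≈ -67.74 dB
∠T = (0°) − (45.00° + 21.80°) = -66.80°

-67.7 dB, -66.8°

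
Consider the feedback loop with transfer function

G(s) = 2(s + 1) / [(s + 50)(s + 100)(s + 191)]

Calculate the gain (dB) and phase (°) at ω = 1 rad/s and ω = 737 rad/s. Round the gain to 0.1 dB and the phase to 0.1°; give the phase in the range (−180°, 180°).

ω = 1: -110.6 dB, 43.0°; ω = 737: -109.1 dB, -153.9°

At s = jω = j1:
zero (s+1): 1 + j1 → |·| = √(1²+1²) = √2 ≈ 1.4142, ∠ = arctan(1/1) ≈ 45.00°
pole (s+50): 50 + j1 → |·| = √(50²+1²) = √2501 ≈ 50.01, ∠ = arctan(1/50) ≈ 1.15°
pole (s+100): 100 + j1 → |·| = √(100²+1²) = √10001 ≈ 100, ∠ = arctan(1/100) ≈ 0.57°
pole (s+191): 191 + j1 → |·| = √(191²+1²) = √36482 ≈ 191, ∠ = arctan(1/191) ≈ 0.30°
|G| = 2 · 1.4142 / 9.5519e+05 ≈ 2.9611e-06
Gain = 20 log₁₀(2.9611e-06) ≈ -110.57 dB
∠G = 45.00° − 2.02° = 42.98°

At s = jω = j737:
zero (s+1): 1 + j737 → |·| = √(1²+737²) = √543170 ≈ 737, ∠ = arctan(737/1) ≈ 89.92°
pole (s+50): 50 + j737 → |·| = √(50²+737²) = √545669 ≈ 738.69, ∠ = arctan(737/50) ≈ 86.12°
pole (s+100): 100 + j737 → |·| = √(100²+737²) = √553169 ≈ 743.75, ∠ = arctan(737/100) ≈ 82.27°
pole (s+191): 191 + j737 → |·| = √(191²+737²) = √579650 ≈ 761.35, ∠ = arctan(737/191) ≈ 75.47°
|G| = 2 · 737 / 4.1829e+08 ≈ 3.5239e-06
Gain = 20 log₁₀(3.5239e-06) ≈ -109.06 dB
∠G = 89.92° − 243.86° = -153.94°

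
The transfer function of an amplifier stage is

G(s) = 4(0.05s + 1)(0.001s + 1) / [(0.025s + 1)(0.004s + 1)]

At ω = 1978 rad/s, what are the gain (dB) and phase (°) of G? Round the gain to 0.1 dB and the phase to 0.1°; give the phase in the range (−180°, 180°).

At ω = 1978 rad/s:
zero (1 + j1978·0.05) = 1 + j98.9 → |·| ≈ 98.905, ∠ ≈ 89.42°
zero (1 + j1978·0.001) = 1 + j1.978 → |·| ≈ 2.2164, ∠ ≈ 63.18°
pole (1 + j1978·0.025) = 1 + j49.45 → |·| ≈ 49.46, ∠ ≈ 88.84°
pole (1 + j1978·0.004) = 1 + j7.912 → |·| ≈ 7.9749, ∠ ≈ 82.80°
|G| = 4 · 98.905 · 2.2164 / (49.46 · 7.9749) ≈ 2.223
Gain = 20 log₁₀(2.223) ≈ 6.94 dB
∠G = (89.42° + 63.18°) − (88.84° + 82.80°) = -19.04°

6.9 dB, -19.0°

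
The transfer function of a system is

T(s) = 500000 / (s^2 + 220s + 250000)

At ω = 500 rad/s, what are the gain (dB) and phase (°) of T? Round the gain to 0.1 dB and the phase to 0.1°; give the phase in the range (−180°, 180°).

At s = jω = j500:
quadratic: (j500)² + 220·j500 + 250000 = 0 + j110000 → |·| ≈ 1.1e+05, ∠ ≈ 90.00°
|T| = 500000 / 1.1e+05 ≈ 4.5455
Gain = 20 log₁₀(4.5455) ≈ 13.15 dB
∠T = 0.00° − 90.00° = -90.00°

13.2 dB, -90.0°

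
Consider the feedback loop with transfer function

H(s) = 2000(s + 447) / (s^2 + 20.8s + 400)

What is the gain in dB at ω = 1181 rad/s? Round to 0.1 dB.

At s = jω = j1181:
zero (s+447): 447 + j1181 → |·| = √(447²+1181²) = √1594570 ≈ 1262.8, ∠ = arctan(1181/447) ≈ 69.27°
quadratic: (j1181)² + 20.8·j1181 + 400 = -1394361 + j24564.8 → |·| ≈ 1.3946e+06, ∠ ≈ 178.99°
|H| = 2000 · 1262.8 / 1.3946e+06 ≈ 1.811
Gain = 20 log₁₀(1.811) ≈ 5.16 dB

5.2 dB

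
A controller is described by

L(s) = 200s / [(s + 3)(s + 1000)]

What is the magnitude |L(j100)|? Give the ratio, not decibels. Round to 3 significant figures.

0.199

At s = jω = j100:
zero at origin: s = j100 → |·| = 100, ∠ = 90.00°
pole (s+3): 3 + j100 → |·| = √(3²+100²) = √10009 ≈ 100.04, ∠ = arctan(100/3) ≈ 88.28°
pole (s+1000): 1000 + j100 → |·| = √(1000²+100²) = √1010000 ≈ 1005, ∠ = arctan(100/1000) ≈ 5.71°
|L| = 200 · 100 / 1.0054e+05 ≈ 0.19893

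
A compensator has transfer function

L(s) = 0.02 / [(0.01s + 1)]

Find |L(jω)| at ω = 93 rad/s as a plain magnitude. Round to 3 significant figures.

At ω = 93 rad/s:
pole (1 + j93·0.01) = 1 + j0.93 → |·| ≈ 1.3656, ∠ ≈ 42.92°
|L| = 0.02 · 1 / (1.3656) ≈ 0.014646

0.0146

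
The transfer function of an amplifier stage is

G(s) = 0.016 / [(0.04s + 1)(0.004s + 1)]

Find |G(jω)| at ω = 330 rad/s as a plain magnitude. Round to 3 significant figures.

0.000730

At ω = 330 rad/s:
pole (1 + j330·0.04) = 1 + j13.2 → |·| ≈ 13.238, ∠ ≈ 85.67°
pole (1 + j330·0.004) = 1 + j1.32 → |·| ≈ 1.656, ∠ ≈ 52.85°
|G| = 0.016 · 1 / (13.238 · 1.656) ≈ 0.00072986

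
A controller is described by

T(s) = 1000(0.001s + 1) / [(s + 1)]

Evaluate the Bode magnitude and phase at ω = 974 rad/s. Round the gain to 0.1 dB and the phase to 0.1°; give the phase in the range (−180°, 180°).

At ω = 974 rad/s:
zero (1 + j974·0.001) = 1 + j0.974 → |·| ≈ 1.3959, ∠ ≈ 44.25°
pole (1 + j974·1) = 1 + j974 → |·| ≈ 974, ∠ ≈ 89.94°
|T| = 1000 · 1.3959 / (974) ≈ 1.4332
Gain = 20 log₁₀(1.4332) ≈ 3.13 dB
∠T = (44.25°) − (89.94°) = -45.69°

3.1 dB, -45.7°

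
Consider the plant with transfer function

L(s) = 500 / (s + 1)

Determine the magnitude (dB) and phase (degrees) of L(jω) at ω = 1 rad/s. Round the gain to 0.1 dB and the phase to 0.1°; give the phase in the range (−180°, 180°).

51.0 dB, -45.0°

Substitute s = j1:
Numerator: 500 = 500 + j0
Denominator: (j1) + 1 = 1 + j1
|N| = √(500² + 0²) ≈ 500, ∠N ≈ 0.00°
|D| = √(1² + 1²) ≈ 1.4142, ∠D ≈ 45.00°
|L| = 500 / 1.4142 ≈ 353.56
Gain = 20 log₁₀(353.56) ≈ 50.97 dB
∠L = 0.00° − 45.00° = -45.00°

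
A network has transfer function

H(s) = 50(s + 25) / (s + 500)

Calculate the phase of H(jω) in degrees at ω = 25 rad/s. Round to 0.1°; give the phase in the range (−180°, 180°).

42.1°

At s = jω = j25:
zero (s+25): 25 + j25 → |·| = √(25²+25²) = √1250 ≈ 35.355, ∠ = arctan(25/25) ≈ 45.00°
pole (s+500): 500 + j25 → |·| = √(500²+25²) = √250625 ≈ 500.62, ∠ = arctan(25/500) ≈ 2.86°
∠H = 45.00° − 2.86° = 42.14°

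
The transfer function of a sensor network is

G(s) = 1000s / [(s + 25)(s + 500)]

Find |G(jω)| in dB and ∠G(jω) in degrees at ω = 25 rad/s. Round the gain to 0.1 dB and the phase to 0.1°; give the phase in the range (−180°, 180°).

3.0 dB, 42.1°

At s = jω = j25:
zero at origin: s = j25 → |·| = 25, ∠ = 90.00°
pole (s+25): 25 + j25 → |·| = √(25²+25²) = √1250 ≈ 35.355, ∠ = arctan(25/25) ≈ 45.00°
pole (s+500): 500 + j25 → |·| = √(500²+25²) = √250625 ≈ 500.62, ∠ = arctan(25/500) ≈ 2.86°
|G| = 1000 · 25 / 17699 ≈ 1.4125
Gain = 20 log₁₀(1.4125) ≈ 3.00 dB
∠G = 90.00° − 47.86° = 42.14°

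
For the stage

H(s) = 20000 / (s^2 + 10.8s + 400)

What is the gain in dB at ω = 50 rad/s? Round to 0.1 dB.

At s = jω = j50:
quadratic: (j50)² + 10.8·j50 + 400 = -2100 + j540 → |·| ≈ 2168.3, ∠ ≈ 165.58°
|H| = 20000 / 2168.3 ≈ 9.2238
Gain = 20 log₁₀(9.2238) ≈ 19.30 dB

19.3 dB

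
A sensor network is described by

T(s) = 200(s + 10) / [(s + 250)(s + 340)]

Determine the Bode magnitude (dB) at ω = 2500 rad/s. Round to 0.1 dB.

-22.1 dB

At s = jω = j2500:
zero (s+10): 10 + j2500 → |·| = √(10²+2500²) = √6250100 ≈ 2500, ∠ = arctan(2500/10) ≈ 89.77°
pole (s+250): 250 + j2500 → |·| = √(250²+2500²) = √6312500 ≈ 2512.5, ∠ = arctan(2500/250) ≈ 84.29°
pole (s+340): 340 + j2500 → |·| = √(340²+2500²) = √6365600 ≈ 2523, ∠ = arctan(2500/340) ≈ 82.26°
|T| = 200 · 2500 / 6.339e+06 ≈ 0.078877
Gain = 20 log₁₀(0.078877) ≈ -22.06 dB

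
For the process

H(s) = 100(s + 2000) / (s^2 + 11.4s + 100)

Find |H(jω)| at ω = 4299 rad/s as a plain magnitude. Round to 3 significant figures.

At s = jω = j4299:
zero (s+2000): 2000 + j4299 → |·| = √(2000²+4299²) = √22481401 ≈ 4741.5, ∠ = arctan(4299/2000) ≈ 65.05°
quadratic: (j4299)² + 11.4·j4299 + 100 = -18481301 + j49008.6 → |·| ≈ 1.8481e+07, ∠ ≈ 179.85°
|H| = 100 · 4741.5 / 1.8481e+07 ≈ 0.025656

0.0257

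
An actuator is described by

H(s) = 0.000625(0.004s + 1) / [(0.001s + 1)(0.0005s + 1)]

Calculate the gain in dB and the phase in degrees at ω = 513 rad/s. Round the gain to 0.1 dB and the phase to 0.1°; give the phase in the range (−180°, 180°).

At ω = 513 rad/s:
zero (1 + j513·0.004) = 1 + j2.052 → |·| ≈ 2.2827, ∠ ≈ 64.02°
pole (1 + j513·0.001) = 1 + j0.513 → |·| ≈ 1.1239, ∠ ≈ 27.16°
pole (1 + j513·0.0005) = 1 + j0.2565 → |·| ≈ 1.0324, ∠ ≈ 14.39°
|H| = 0.000625 · 2.2827 / (1.1239 · 1.0324) ≈ 0.0012296
Gain = 20 log₁₀(0.0012296) ≈ -58.20 dB
∠H = (64.02°) − (27.16° + 14.39°) = 22.47°

-58.2 dB, 22.5°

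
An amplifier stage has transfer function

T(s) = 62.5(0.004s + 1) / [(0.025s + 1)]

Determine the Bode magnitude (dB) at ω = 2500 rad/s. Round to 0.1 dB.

At ω = 2500 rad/s:
zero (1 + j2500·0.004) = 1 + j10 → |·| ≈ 10.05, ∠ ≈ 84.29°
pole (1 + j2500·0.025) = 1 + j62.5 → |·| ≈ 62.508, ∠ ≈ 89.08°
|T| = 62.5 · 10.05 / (62.508) ≈ 10.049
Gain = 20 log₁₀(10.049) ≈ 20.04 dB

20.0 dB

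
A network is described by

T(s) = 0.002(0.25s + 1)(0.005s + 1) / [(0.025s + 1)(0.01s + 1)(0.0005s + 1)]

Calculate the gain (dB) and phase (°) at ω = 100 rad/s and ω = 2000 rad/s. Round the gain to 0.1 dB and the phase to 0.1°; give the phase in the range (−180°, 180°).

At ω = 100 rad/s:
zero (1 + j100·0.25) = 1 + j25 → |·| ≈ 25.02, ∠ ≈ 87.71°
zero (1 + j100·0.005) = 1 + j0.5 → |·| ≈ 1.118, ∠ ≈ 26.57°
pole (1 + j100·0.025) = 1 + j2.5 → |·| ≈ 2.6926, ∠ ≈ 68.20°
pole (1 + j100·0.01) = 1 + j1 → |·| ≈ 1.4142, ∠ ≈ 45.00°
pole (1 + j100·0.0005) = 1 + j0.05 → |·| ≈ 1.0012, ∠ ≈ 2.86°
|T| = 0.002 · 25.02 · 1.118 / (2.6926 · 1.4142 · 1.0012) ≈ 0.014674
Gain = 20 log₁₀(0.014674) ≈ -36.67 dB
∠T = (87.71° + 26.57°) − (68.20° + 45.00° + 2.86°) = -1.78°

At ω = 2000 rad/s:
zero (1 + j2000·0.25) = 1 + j500 → |·| ≈ 500, ∠ ≈ 89.89°
zero (1 + j2000·0.005) = 1 + j10 → |·| ≈ 10.05, ∠ ≈ 84.29°
pole (1 + j2000·0.025) = 1 + j50 → |·| ≈ 50.01, ∠ ≈ 88.85°
pole (1 + j2000·0.01) = 1 + j20 → |·| ≈ 20.025, ∠ ≈ 87.14°
pole (1 + j2000·0.0005) = 1 + j1 → |·| ≈ 1.4142, ∠ ≈ 45.00°
|T| = 0.002 · 500 · 10.05 / (50.01 · 20.025 · 1.4142) ≈ 0.0070962
Gain = 20 log₁₀(0.0070962) ≈ -42.98 dB
∠T = (89.89° + 84.29°) − (88.85° + 87.14° + 45.00°) = -46.81°

ω = 100: -36.7 dB, -1.8°; ω = 2000: -43.0 dB, -46.8°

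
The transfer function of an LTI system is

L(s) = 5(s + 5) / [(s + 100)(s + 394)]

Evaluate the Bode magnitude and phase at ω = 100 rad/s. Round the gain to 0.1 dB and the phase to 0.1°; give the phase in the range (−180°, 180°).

-41.2 dB, 27.9°

At s = jω = j100:
zero (s+5): 5 + j100 → |·| = √(5²+100²) = √10025 ≈ 100.12, ∠ = arctan(100/5) ≈ 87.14°
pole (s+100): 100 + j100 → |·| = √(100²+100²) = √20000 ≈ 141.42, ∠ = arctan(100/100) ≈ 45.00°
pole (s+394): 394 + j100 → |·| = √(394²+100²) = √165236 ≈ 406.49, ∠ = arctan(100/394) ≈ 14.24°
|L| = 5 · 100.12 / 57486 ≈ 0.0087082
Gain = 20 log₁₀(0.0087082) ≈ -41.20 dB
∠L = 87.14° − 59.24° = 27.90°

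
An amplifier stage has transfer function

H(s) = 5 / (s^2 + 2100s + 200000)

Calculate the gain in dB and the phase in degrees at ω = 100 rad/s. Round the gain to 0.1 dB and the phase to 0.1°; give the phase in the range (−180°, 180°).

Substitute s = j100:
Numerator: 5 = 5 + j0
Denominator: (j100)^2 + 2100(j100) + 200000 = 190000 + j210000
|N| = √(5² + 0²) ≈ 5, ∠N ≈ 0.00°
|D| = √(190000² + 210000²) ≈ 2.832e+05, ∠D ≈ 47.86°
|H| = 5 / 2.832e+05 ≈ 1.7655e-05
Gain = 20 log₁₀(1.7655e-05) ≈ -95.06 dB
∠H = 0.00° − 47.86° = -47.86°

-95.1 dB, -47.9°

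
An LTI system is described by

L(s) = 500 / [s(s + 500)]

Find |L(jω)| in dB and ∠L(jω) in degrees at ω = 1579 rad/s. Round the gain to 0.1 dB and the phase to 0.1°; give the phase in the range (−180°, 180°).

At s = jω = j1579:
pole (s+500): 500 + j1579 → |·| = √(500²+1579²) = √2743241 ≈ 1656.3, ∠ = arctan(1579/500) ≈ 72.43°
pole at origin: |s| = 1579, ∠ = 90.00° (in denominator)
|L| = 500 / 2.6153e+06 ≈ 0.00019118
Gain = 20 log₁₀(0.00019118) ≈ -74.37 dB
∠L = 0.00° − 162.43° = -162.43°

-74.4 dB, -162.4°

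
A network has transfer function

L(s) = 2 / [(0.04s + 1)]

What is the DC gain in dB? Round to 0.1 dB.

L(0) = 2 · 1 / 1 = 2
20 log₁₀(2) ≈ 6.02 dB

6.0 dB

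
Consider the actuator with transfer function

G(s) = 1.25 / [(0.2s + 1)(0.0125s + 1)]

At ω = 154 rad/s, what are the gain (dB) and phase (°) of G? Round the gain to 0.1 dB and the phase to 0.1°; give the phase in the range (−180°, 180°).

At ω = 154 rad/s:
pole (1 + j154·0.2) = 1 + j30.8 → |·| ≈ 30.816, ∠ ≈ 88.14°
pole (1 + j154·0.0125) = 1 + j1.925 → |·| ≈ 2.1692, ∠ ≈ 62.55°
|G| = 1.25 · 1 / (30.816 · 2.1692) ≈ 0.0187
Gain = 20 log₁₀(0.0187) ≈ -34.56 dB
∠G = (0°) − (88.14° + 62.55°) = -150.69°

-34.6 dB, -150.7°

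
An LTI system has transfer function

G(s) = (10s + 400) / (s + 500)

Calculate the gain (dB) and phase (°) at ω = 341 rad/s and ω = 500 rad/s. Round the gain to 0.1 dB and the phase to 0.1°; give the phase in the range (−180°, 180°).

ω = 341: 15.1 dB, 49.0°; ω = 500: 17.0 dB, 40.4°

Substitute s = j341:
Numerator: 10(j341) + 400 = 400 + j3410
Denominator: (j341) + 500 = 500 + j341
|N| = √(400² + 3410²) ≈ 3433.4, ∠N ≈ 83.31°
|D| = √(500² + 341²) ≈ 605.21, ∠D ≈ 34.29°
|G| = 3433.4 / 605.21 ≈ 5.6731
Gain = 20 log₁₀(5.6731) ≈ 15.08 dB
∠G = 83.31° − 34.29° = 49.02°

Substitute s = j500:
Numerator: 10(j500) + 400 = 400 + j5000
Denominator: (j500) + 500 = 500 + j500
|N| = √(400² + 5000²) ≈ 5016, ∠N ≈ 85.43°
|D| = √(500² + 500²) ≈ 707.11, ∠D ≈ 45.00°
|G| = 5016 / 707.11 ≈ 7.0937
Gain = 20 log₁₀(7.0937) ≈ 17.02 dB
∠G = 85.43° − 45.00° = 40.43°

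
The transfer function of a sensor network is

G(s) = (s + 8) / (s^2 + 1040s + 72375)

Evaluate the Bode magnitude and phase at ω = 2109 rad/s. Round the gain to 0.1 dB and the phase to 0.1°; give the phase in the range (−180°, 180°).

-67.3 dB, -63.6°

Substitute s = j2109:
Numerator: (j2109) + 8 = 8 + j2109
Denominator: (j2109)^2 + 1040(j2109) + 72375 = -4375506 + j2193360
|N| = √(8² + 2109²) ≈ 2109, ∠N ≈ 89.78°
|D| = √(4375506² + 2193360²) ≈ 4.8945e+06, ∠D ≈ 153.38°
|G| = 2109 / 4.8945e+06 ≈ 0.00043089
Gain = 20 log₁₀(0.00043089) ≈ -67.31 dB
∠G = 89.78° − 153.38° = -63.60°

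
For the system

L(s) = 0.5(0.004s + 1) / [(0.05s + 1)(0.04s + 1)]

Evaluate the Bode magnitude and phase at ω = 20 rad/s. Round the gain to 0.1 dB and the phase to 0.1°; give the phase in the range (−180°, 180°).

At ω = 20 rad/s:
zero (1 + j20·0.004) = 1 + j0.08 → |·| ≈ 1.0032, ∠ ≈ 4.57°
pole (1 + j20·0.05) = 1 + j1 → |·| ≈ 1.4142, ∠ ≈ 45.00°
pole (1 + j20·0.04) = 1 + j0.8 → |·| ≈ 1.2806, ∠ ≈ 38.66°
|L| = 0.5 · 1.0032 / (1.4142 · 1.2806) ≈ 0.27697
Gain = 20 log₁₀(0.27697) ≈ -11.15 dB
∠L = (4.57°) − (45.00° + 38.66°) = -79.09°

-11.2 dB, -79.1°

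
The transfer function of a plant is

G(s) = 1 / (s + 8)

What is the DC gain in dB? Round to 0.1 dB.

G(0) = 1 / (8) = 0.125
20 log₁₀(0.125) ≈ -18.06 dB

-18.1 dB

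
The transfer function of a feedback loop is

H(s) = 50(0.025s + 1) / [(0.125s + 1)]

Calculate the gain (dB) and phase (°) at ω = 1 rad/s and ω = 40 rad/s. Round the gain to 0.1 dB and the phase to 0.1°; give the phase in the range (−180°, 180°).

At ω = 1 rad/s:
zero (1 + j1·0.025) = 1 + j0.025 → |·| ≈ 1.0003, ∠ ≈ 1.43°
pole (1 + j1·0.125) = 1 + j0.125 → |·| ≈ 1.0078, ∠ ≈ 7.13°
|H| = 50 · 1.0003 / (1.0078) ≈ 49.628
Gain = 20 log₁₀(49.628) ≈ 33.91 dB
∠H = (1.43°) − (7.13°) = -5.70°

At ω = 40 rad/s:
zero (1 + j40·0.025) = 1 + j1 → |·| ≈ 1.4142, ∠ ≈ 45.00°
pole (1 + j40·0.125) = 1 + j5 → |·| ≈ 5.099, ∠ ≈ 78.69°
|H| = 50 · 1.4142 / (5.099) ≈ 13.867
Gain = 20 log₁₀(13.867) ≈ 22.84 dB
∠H = (45.00°) − (78.69°) = -33.69°

ω = 1: 33.9 dB, -5.7°; ω = 40: 22.8 dB, -33.7°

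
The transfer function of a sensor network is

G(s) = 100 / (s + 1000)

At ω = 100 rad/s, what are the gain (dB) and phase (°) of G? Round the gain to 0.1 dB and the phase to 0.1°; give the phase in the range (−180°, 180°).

-20.0 dB, -5.7°

Substitute s = j100:
Numerator: 100 = 100 + j0
Denominator: (j100) + 1000 = 1000 + j100
|N| = √(100² + 0²) ≈ 100, ∠N ≈ 0.00°
|D| = √(1000² + 100²) ≈ 1005, ∠D ≈ 5.71°
|G| = 100 / 1005 ≈ 0.099502
Gain = 20 log₁₀(0.099502) ≈ -20.04 dB
∠G = 0.00° − 5.71° = -5.71°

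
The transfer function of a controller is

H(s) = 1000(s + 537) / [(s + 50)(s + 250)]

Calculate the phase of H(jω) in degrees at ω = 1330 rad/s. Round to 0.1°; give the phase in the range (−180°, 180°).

At s = jω = j1330:
zero (s+537): 537 + j1330 → |·| = √(537²+1330²) = √2057269 ≈ 1434.3, ∠ = arctan(1330/537) ≈ 68.01°
pole (s+50): 50 + j1330 → |·| = √(50²+1330²) = √1771400 ≈ 1330.9, ∠ = arctan(1330/50) ≈ 87.85°
pole (s+250): 250 + j1330 → |·| = √(250²+1330²) = √1831400 ≈ 1353.3, ∠ = arctan(1330/250) ≈ 79.35°
∠H = 68.01° − 167.20° = -99.19°

-99.2°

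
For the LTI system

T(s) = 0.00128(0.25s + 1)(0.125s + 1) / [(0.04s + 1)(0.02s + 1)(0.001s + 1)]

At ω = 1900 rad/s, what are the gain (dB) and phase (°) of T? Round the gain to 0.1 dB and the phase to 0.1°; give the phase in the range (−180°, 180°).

At ω = 1900 rad/s:
zero (1 + j1900·0.25) = 1 + j475 → |·| ≈ 475, ∠ ≈ 89.88°
zero (1 + j1900·0.125) = 1 + j237.5 → |·| ≈ 237.5, ∠ ≈ 89.76°
pole (1 + j1900·0.04) = 1 + j76 → |·| ≈ 76.007, ∠ ≈ 89.25°
pole (1 + j1900·0.02) = 1 + j38 → |·| ≈ 38.013, ∠ ≈ 88.49°
pole (1 + j1900·0.001) = 1 + j1.9 → |·| ≈ 2.1471, ∠ ≈ 62.24°
|T| = 0.00128 · 475 · 237.5 / (76.007 · 38.013 · 2.1471) ≈ 0.023277
Gain = 20 log₁₀(0.023277) ≈ -32.66 dB
∠T = (89.88° + 89.76°) − (89.25° + 88.49° + 62.24°) = -60.34°

-32.7 dB, -60.3°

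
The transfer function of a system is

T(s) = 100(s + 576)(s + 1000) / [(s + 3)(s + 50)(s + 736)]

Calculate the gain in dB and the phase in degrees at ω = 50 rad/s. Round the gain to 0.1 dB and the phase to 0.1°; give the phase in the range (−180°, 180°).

26.9 dB, -127.6°

At s = jω = j50:
zero (s+576): 576 + j50 → |·| = √(576²+50²) = √334276 ≈ 578.17, ∠ = arctan(50/576) ≈ 4.96°
zero (s+1000): 1000 + j50 → |·| = √(1000²+50²) = √1002500 ≈ 1001.2, ∠ = arctan(50/1000) ≈ 2.86°
pole (s+3): 3 + j50 → |·| = √(3²+50²) = √2509 ≈ 50.09, ∠ = arctan(50/3) ≈ 86.57°
pole (s+50): 50 + j50 → |·| = √(50²+50²) = √5000 ≈ 70.711, ∠ = arctan(50/50) ≈ 45.00°
pole (s+736): 736 + j50 → |·| = √(736²+50²) = √544196 ≈ 737.7, ∠ = arctan(50/736) ≈ 3.89°
|T| = 100 · 5.7886e+05 / 2.6129e+06 ≈ 22.154
Gain = 20 log₁₀(22.154) ≈ 26.91 dB
∠T = 7.82° − 135.46° = -127.64°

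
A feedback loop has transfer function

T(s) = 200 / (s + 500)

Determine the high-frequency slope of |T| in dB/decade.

Each pole contributes −20 dB/decade at high frequency; each zero contributes +20 dB/decade.
Net: 0 zero(s) − 1 pole(s) → -20 dB/decade.

-20 dB/decade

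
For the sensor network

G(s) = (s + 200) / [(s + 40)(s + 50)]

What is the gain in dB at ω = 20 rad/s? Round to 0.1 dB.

-21.6 dB

At s = jω = j20:
zero (s+200): 200 + j20 → |·| = √(200²+20²) = √40400 ≈ 201, ∠ = arctan(20/200) ≈ 5.71°
pole (s+40): 40 + j20 → |·| = √(40²+20²) = √2000 ≈ 44.721, ∠ = arctan(20/40) ≈ 26.57°
pole (s+50): 50 + j20 → |·| = √(50²+20²) = √2900 ≈ 53.852, ∠ = arctan(20/50) ≈ 21.80°
|G| = 1 · 201 / 2408.3 ≈ 0.083461
Gain = 20 log₁₀(0.083461) ≈ -21.57 dB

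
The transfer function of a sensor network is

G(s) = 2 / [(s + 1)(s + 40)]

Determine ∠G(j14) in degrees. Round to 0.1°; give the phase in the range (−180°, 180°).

-105.2°

At s = jω = j14:
pole (s+1): 1 + j14 → |·| = √(1²+14²) = √197 ≈ 14.036, ∠ = arctan(14/1) ≈ 85.91°
pole (s+40): 40 + j14 → |·| = √(40²+14²) = √1796 ≈ 42.379, ∠ = arctan(14/40) ≈ 19.29°
∠G = 0.00° − 105.20° = -105.20°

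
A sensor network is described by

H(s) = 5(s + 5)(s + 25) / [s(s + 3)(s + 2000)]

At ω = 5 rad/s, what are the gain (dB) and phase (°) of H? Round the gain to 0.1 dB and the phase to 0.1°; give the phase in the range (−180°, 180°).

At s = jω = j5:
zero (s+5): 5 + j5 → |·| = √(5²+5²) = √50 ≈ 7.0711, ∠ = arctan(5/5) ≈ 45.00°
zero (s+25): 25 + j5 → |·| = √(25²+5²) = √650 ≈ 25.495, ∠ = arctan(5/25) ≈ 11.31°
pole (s+3): 3 + j5 → |·| = √(3²+5²) = √34 ≈ 5.831, ∠ = arctan(5/3) ≈ 59.04°
pole (s+2000): 2000 + j5 → |·| = √(2000²+5²) = √4000025 ≈ 2000, ∠ = arctan(5/2000) ≈ 0.14°
pole at origin: |s| = 5, ∠ = 90.00° (in denominator)
|H| = 5 · 180.28 / 58310 ≈ 0.015459
Gain = 20 log₁₀(0.015459) ≈ -36.22 dB
∠H = 56.31° − 149.18° = -92.87°

-36.2 dB, -92.9°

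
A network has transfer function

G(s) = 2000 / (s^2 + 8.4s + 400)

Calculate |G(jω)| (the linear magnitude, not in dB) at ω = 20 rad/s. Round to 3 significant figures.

At s = jω = j20:
quadratic: (j20)² + 8.4·j20 + 400 = 0 + j168 → |·| ≈ 168, ∠ ≈ 90.00°
|G| = 2000 / 168 ≈ 11.905

11.9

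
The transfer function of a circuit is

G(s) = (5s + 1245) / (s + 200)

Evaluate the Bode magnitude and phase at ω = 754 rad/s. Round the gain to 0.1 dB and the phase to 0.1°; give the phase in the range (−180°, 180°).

Substitute s = j754:
Numerator: 5(j754) + 1245 = 1245 + j3770
Denominator: (j754) + 200 = 200 + j754
|N| = √(1245² + 3770²) ≈ 3970.3, ∠N ≈ 71.72°
|D| = √(200² + 754²) ≈ 780.07, ∠D ≈ 75.14°
|G| = 3970.3 / 780.07 ≈ 5.0897
Gain = 20 log₁₀(5.0897) ≈ 14.13 dB
∠G = 71.72° − 75.14° = -3.42°

14.1 dB, -3.4°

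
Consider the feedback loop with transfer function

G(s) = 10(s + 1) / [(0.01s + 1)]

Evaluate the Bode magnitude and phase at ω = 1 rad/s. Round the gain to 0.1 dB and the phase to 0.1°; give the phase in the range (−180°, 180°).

At ω = 1 rad/s:
zero (1 + j1·1) = 1 + j1 → |·| ≈ 1.4142, ∠ ≈ 45.00°
pole (1 + j1·0.01) = 1 + j0.01 → |·| ≈ 1, ∠ ≈ 0.57°
|G| = 10 · 1.4142 / (1) ≈ 14.142
Gain = 20 log₁₀(14.142) ≈ 23.01 dB
∠G = (45.00°) − (0.57°) = 44.43°

23.0 dB, 44.4°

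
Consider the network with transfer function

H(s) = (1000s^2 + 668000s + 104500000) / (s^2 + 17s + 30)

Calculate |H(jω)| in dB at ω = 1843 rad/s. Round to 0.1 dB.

Substitute s = j1843:
Numerator: 1000(j1843)^2 + 668000(j1843) + 104500000 = -3292149000 + j1231124000
Denominator: (j1843)^2 + 17(j1843) + 30 = -3396619 + j31331
|N| = √(3292149000² + 1231124000²) ≈ 3.5148e+09, ∠N ≈ 159.50°
|D| = √(3396619² + 31331²) ≈ 3.3968e+06, ∠D ≈ 179.47°
|H| = 3.5148e+09 / 3.3968e+06 ≈ 1034.7
Gain = 20 log₁₀(1034.7) ≈ 60.30 dB

60.3 dB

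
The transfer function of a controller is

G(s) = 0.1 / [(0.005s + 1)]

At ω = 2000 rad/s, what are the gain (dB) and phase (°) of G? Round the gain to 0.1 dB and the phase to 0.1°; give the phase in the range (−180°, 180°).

-40.0 dB, -84.3°

At ω = 2000 rad/s:
pole (1 + j2000·0.005) = 1 + j10 → |·| ≈ 10.05, ∠ ≈ 84.29°
|G| = 0.1 · 1 / (10.05) ≈ 0.0099502
Gain = 20 log₁₀(0.0099502) ≈ -40.04 dB
∠G = (0°) − (84.29°) = -84.29°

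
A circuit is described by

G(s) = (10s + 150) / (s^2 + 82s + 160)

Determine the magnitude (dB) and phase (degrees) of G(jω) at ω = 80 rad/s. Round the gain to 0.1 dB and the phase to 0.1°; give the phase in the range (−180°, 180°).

Substitute s = j80:
Numerator: 10(j80) + 150 = 150 + j800
Denominator: (j80)^2 + 82(j80) + 160 = -6240 + j6560
|N| = √(150² + 800²) ≈ 813.94, ∠N ≈ 79.38°
|D| = √(6240² + 6560²) ≈ 9053.8, ∠D ≈ 133.57°
|G| = 813.94 / 9053.8 ≈ 0.0899
Gain = 20 log₁₀(0.0899) ≈ -20.92 dB
∠G = 79.38° − 133.57° = -54.19°

-20.9 dB, -54.2°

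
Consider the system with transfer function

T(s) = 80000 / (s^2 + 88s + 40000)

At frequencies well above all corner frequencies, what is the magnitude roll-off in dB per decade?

-40 dB/decade

Each pole contributes −20 dB/decade at high frequency; each zero contributes +20 dB/decade.
Net: 0 zero(s) − 2 pole(s) → -40 dB/decade.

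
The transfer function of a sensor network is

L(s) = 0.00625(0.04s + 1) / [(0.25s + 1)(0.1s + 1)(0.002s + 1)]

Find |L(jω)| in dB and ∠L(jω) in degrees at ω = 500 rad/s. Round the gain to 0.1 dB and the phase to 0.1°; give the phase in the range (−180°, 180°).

-97.0 dB, -136.3°

At ω = 500 rad/s:
zero (1 + j500·0.04) = 1 + j20 → |·| ≈ 20.025, ∠ ≈ 87.14°
pole (1 + j500·0.25) = 1 + j125 → |·| ≈ 125, ∠ ≈ 89.54°
pole (1 + j500·0.1) = 1 + j50 → |·| ≈ 50.01, ∠ ≈ 88.85°
pole (1 + j500·0.002) = 1 + j1 → |·| ≈ 1.4142, ∠ ≈ 45.00°
|L| = 0.00625 · 20.025 / (125 · 50.01 · 1.4142) ≈ 1.4157e-05
Gain = 20 log₁₀(1.4157e-05) ≈ -96.98 dB
∠L = (87.14°) − (89.54° + 88.85° + 45.00°) = -136.25°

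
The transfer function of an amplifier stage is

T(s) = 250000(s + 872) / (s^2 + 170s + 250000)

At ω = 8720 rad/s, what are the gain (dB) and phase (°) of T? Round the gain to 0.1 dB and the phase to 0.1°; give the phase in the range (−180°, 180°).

29.2 dB, -94.6°

At s = jω = j8720:
zero (s+872): 872 + j8720 → |·| = √(872²+8720²) = √76798784 ≈ 8763.5, ∠ = arctan(8720/872) ≈ 84.29°
quadratic: (j8720)² + 170·j8720 + 250000 = -75788400 + j1482400 → |·| ≈ 7.5803e+07, ∠ ≈ 178.88°
|T| = 250000 · 8763.5 / 7.5803e+07 ≈ 28.902
Gain = 20 log₁₀(28.902) ≈ 29.22 dB
∠T = 84.29° − 178.88° = -94.59°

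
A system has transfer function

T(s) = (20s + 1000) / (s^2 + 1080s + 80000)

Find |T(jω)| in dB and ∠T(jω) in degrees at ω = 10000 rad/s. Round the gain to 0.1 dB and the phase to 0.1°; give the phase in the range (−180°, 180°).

-54.0 dB, -84.1°

Substitute s = j10000:
Numerator: 20(j10000) + 1000 = 1000 + j200000
Denominator: (j10000)^2 + 1080(j10000) + 80000 = -99920000 + j10800000
|N| = √(1000² + 200000²) ≈ 2e+05, ∠N ≈ 89.71°
|D| = √(99920000² + 10800000²) ≈ 1.005e+08, ∠D ≈ 173.83°
|T| = 2e+05 / 1.005e+08 ≈ 0.00199
Gain = 20 log₁₀(0.00199) ≈ -54.02 dB
∠T = 89.71° − 173.83° = -84.12°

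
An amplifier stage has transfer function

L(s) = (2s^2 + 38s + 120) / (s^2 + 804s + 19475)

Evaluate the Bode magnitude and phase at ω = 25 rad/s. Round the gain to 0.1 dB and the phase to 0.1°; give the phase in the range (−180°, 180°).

-25.4 dB, 93.1°

Substitute s = j25:
Numerator: 2(j25)^2 + 38(j25) + 120 = -1130 + j950
Denominator: (j25)^2 + 804(j25) + 19475 = 18850 + j20100
|N| = √(1130² + 950²) ≈ 1476.3, ∠N ≈ 139.95°
|D| = √(18850² + 20100²) ≈ 27556, ∠D ≈ 46.84°
|L| = 1476.3 / 27556 ≈ 0.053575
Gain = 20 log₁₀(0.053575) ≈ -25.42 dB
∠L = 139.95° − 46.84° = 93.11°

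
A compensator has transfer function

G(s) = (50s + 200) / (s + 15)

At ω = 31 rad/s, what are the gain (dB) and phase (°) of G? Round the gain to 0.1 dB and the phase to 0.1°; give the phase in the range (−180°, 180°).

33.1 dB, 18.5°

Substitute s = j31:
Numerator: 50(j31) + 200 = 200 + j1550
Denominator: (j31) + 15 = 15 + j31
|N| = √(200² + 1550²) ≈ 1562.8, ∠N ≈ 82.65°
|D| = √(15² + 31²) ≈ 34.438, ∠D ≈ 64.18°
|G| = 1562.8 / 34.438 ≈ 45.38
Gain = 20 log₁₀(45.38) ≈ 33.14 dB
∠G = 82.65° − 64.18° = 18.47°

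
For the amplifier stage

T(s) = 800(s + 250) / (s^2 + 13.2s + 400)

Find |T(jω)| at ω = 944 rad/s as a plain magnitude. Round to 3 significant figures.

0.877

At s = jω = j944:
zero (s+250): 250 + j944 → |·| = √(250²+944²) = √953636 ≈ 976.54, ∠ = arctan(944/250) ≈ 75.17°
quadratic: (j944)² + 13.2·j944 + 400 = -890736 + j12460.8 → |·| ≈ 8.9082e+05, ∠ ≈ 179.20°
|T| = 800 · 976.54 / 8.9082e+05 ≈ 0.87698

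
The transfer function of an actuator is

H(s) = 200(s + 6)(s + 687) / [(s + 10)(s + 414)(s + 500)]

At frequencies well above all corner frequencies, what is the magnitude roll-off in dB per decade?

Each pole contributes −20 dB/decade at high frequency; each zero contributes +20 dB/decade.
Net: 2 zero(s) − 3 pole(s) → -20 dB/decade.

-20 dB/decade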